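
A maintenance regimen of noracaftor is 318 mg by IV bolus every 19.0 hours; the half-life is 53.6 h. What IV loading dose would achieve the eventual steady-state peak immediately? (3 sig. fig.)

k = ln 2 / 53.6 = 0.01293 h⁻¹
Accumulation ratio R = 1 / (1 − e^(−kτ)) = 1 / (1 − e^(−0.01293×19.0)) = 1 / (1 − 0.7822) = 4.590
Loading dose = maintenance dose × R = 318 × 4.590 ≈ 1460 mg

1460 mg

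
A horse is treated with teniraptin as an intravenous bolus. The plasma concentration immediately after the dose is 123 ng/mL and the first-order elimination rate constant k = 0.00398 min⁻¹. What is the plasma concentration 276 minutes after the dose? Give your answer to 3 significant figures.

C(t) = C₀ e^(−kt) = 123 × e^(−0.003980 × 276) = 123 × e^(−1.098) = 123 × 0.3334 ≈ 41.0 ng/mL

41.0 ng/mL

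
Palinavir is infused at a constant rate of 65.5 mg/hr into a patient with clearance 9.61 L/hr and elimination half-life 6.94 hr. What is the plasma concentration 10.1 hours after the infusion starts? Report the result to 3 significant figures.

4.33 µg/mL

Css = rate / CL = 65.5 / 9.61 = 6.816 µg/mL
k = ln 2 / 6.94 = 0.09988 hr⁻¹
C(t) = Css (1 − e^(−kt)) = 6.816 × (1 − e^(−1.009)) = 6.816 × 0.6353 ≈ 4.33 µg/mL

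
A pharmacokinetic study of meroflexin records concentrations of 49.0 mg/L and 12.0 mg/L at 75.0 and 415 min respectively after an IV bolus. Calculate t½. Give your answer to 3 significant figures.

168 minutes

k = ln(C₁/C₂) / (t₂ − t₁) = ln(49.0/12.0) / (415 − 75.0)
  = 1.407 / 340.0 = 0.004138 min⁻¹
t½ = ln 2 / k = ln 2 / 0.004138 ≈ 168 minutes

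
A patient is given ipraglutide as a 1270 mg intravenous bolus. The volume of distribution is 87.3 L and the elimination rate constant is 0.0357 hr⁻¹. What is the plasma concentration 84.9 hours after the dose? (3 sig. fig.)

C₀ = dose / V = 1270 / 87.3 = 14.55 µg/mL
C(t) = C₀ e^(−kt) = 14.55 × e^(−0.03570 × 84.9) = 14.55 × e^(−3.031) = 14.55 × 0.04827 ≈ 0.702 µg/mL

0.702 µg/mL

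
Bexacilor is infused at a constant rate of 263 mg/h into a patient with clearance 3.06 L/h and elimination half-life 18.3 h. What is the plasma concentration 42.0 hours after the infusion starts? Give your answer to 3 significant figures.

Css = rate / CL = 263 / 3.06 = 85.95 µg/mL
k = ln 2 / 18.3 = 0.03788 h⁻¹
C(t) = Css (1 − e^(−kt)) = 85.95 × (1 − e^(−1.591)) = 85.95 × 0.7962 ≈ 68.4 µg/mL

68.4 µg/mL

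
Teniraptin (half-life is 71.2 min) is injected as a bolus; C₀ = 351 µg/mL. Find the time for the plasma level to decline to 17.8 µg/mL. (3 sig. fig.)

306 minutes

k = ln 2 / 71.2 = 0.009735 min⁻¹
C(t) = C₀ e^(−kt)  ⇒  t = ln(C₀/C) / k
t = ln(351/17.8) / 0.009735 = 2.982 / 0.009735 ≈ 306 minutes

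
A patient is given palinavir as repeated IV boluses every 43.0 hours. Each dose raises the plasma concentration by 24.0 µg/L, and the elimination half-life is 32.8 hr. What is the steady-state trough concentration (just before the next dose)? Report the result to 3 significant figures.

16.2 µg/L

k = ln 2 / 32.8 = 0.02113 hr⁻¹
Fraction remaining after one interval: e^(−kτ) = e^(−0.02113 × 43.0) = 0.4030
R = 1 / (1 − 0.4030) = 1.675
Css,max = 24.0 × 1.675 = 40.20 µg/L
Css,min = Css,max × e^(−kτ) = 40.20 × 0.4030 ≈ 16.2 µg/L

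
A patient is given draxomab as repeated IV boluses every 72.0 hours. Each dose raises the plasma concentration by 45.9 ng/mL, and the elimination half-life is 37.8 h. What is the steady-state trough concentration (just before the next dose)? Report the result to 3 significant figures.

16.7 ng/mL

k = ln 2 / 37.8 = 0.01834 h⁻¹
Fraction remaining after one interval: e^(−kτ) = e^(−0.01834 × 72.0) = 0.2671
R = 1 / (1 − 0.2671) = 1.364
Css,max = 45.9 × 1.364 = 62.62 ng/mL
Css,min = Css,max × e^(−kτ) = 62.62 × 0.2671 ≈ 16.7 ng/mL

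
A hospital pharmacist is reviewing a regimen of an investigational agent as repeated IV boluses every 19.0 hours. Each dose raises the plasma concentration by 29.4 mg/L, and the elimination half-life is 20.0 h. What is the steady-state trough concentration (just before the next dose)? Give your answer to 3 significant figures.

k = ln 2 / 20.0 = 0.03466 h⁻¹
Fraction remaining after one interval: e^(−kτ) = e^(−0.03466 × 19.0) = 0.5176
R = 1 / (1 − 0.5176) = 2.073
Css,max = 29.4 × 2.073 = 60.95 mg/L
Css,min = Css,max × e^(−kτ) = 60.95 × 0.5176 ≈ 31.5 mg/L

31.5 mg/L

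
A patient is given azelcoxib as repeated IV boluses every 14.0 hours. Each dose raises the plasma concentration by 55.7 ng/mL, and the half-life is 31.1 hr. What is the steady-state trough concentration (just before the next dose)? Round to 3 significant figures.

k = ln 2 / 31.1 = 0.02229 hr⁻¹
Fraction remaining after one interval: e^(−kτ) = e^(−0.02229 × 14.0) = 0.7320
R = 1 / (1 − 0.7320) = 3.731
Css,max = 55.7 × 3.731 = 207.8 ng/mL
Css,min = Css,max × e^(−kτ) = 207.8 × 0.7320 ≈ 152 ng/mL

152 ng/mL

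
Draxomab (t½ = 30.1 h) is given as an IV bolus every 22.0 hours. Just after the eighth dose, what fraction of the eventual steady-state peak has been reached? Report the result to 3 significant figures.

0.983

k = ln 2 / 30.1 = 0.02303 h⁻¹
f_n = 1 − e^(−nkτ) = 1 − e^(−8 × 0.02303 × 22.0) = 1 − e^(−4.053) = 1 − 0.01737 ≈ 0.983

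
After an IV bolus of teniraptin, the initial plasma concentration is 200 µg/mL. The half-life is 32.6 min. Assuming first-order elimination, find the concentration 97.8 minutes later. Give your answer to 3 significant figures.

k = ln 2 / 32.6 = 0.02126 min⁻¹
97.8 min is 3.000 half-lives, so C = 200 × (1/2)^3.000 = 200 × 0.1250 ≈ 25.0 µg/mL

25.0 µg/mL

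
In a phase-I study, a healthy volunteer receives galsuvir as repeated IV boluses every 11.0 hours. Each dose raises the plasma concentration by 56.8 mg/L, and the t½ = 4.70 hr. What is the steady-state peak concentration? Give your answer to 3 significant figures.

70.8 mg/L

k = ln 2 / 4.70 = 0.1475 hr⁻¹
Fraction remaining after one interval: e^(−kτ) = e^(−0.1475 × 11.0) = 0.1975
R = 1 / (1 − 0.1975) = 1.246
Css,max = 56.8 × 1.246 ≈ 70.8 mg/L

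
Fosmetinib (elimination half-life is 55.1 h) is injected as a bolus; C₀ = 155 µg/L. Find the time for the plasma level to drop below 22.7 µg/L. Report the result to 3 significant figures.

153 hours

k = ln 2 / 55.1 = 0.01258 h⁻¹
C(t) = C₀ e^(−kt)  ⇒  t = ln(C₀/C) / k
t = ln(155/22.7) / 0.01258 = 1.921 / 0.01258 ≈ 153 hours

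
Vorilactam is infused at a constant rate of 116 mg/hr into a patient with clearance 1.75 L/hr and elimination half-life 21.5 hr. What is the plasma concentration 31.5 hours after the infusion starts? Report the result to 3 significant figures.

Css = rate / CL = 116 / 1.75 = 66.29 mg/L
k = ln 2 / 21.5 = 0.03224 hr⁻¹
C(t) = Css (1 − e^(−kt)) = 66.29 × (1 − e^(−1.016)) = 66.29 × 0.6378 ≈ 42.3 mg/L

42.3 mg/L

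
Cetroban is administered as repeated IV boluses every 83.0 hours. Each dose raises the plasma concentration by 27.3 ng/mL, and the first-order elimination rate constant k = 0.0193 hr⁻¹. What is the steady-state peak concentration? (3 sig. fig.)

Fraction remaining after one interval: e^(−kτ) = e^(−0.01930 × 83.0) = 0.2015
R = 1 / (1 − 0.2015) = 1.252
Css,max = 27.3 × 1.252 ≈ 34.2 ng/mL

34.2 ng/mL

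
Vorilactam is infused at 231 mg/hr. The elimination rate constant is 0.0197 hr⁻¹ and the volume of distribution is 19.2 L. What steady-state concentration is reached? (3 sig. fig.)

CL = k · V = 0.0197 × 19.2 = 0.3782 L/hr
Css = rate / CL = 231 / 0.3782 ≈ 611 mg/L

611 mg/L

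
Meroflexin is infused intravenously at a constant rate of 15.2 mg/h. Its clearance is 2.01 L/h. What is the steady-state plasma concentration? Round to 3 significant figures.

Css = infusion rate / CL = 15.2 / 2.01 ≈ 7.56 mg/L

7.56 mg/L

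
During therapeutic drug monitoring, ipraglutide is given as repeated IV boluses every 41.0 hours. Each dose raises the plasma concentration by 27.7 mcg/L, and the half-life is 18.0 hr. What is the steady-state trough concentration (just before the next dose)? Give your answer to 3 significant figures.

k = ln 2 / 18.0 = 0.03851 hr⁻¹
Fraction remaining after one interval: e^(−kτ) = e^(−0.03851 × 41.0) = 0.2062
R = 1 / (1 − 0.2062) = 1.260
Css,max = 27.7 × 1.260 = 34.90 mcg/L
Css,min = Css,max × e^(−kτ) = 34.90 × 0.2062 ≈ 7.20 mcg/L

7.20 mcg/L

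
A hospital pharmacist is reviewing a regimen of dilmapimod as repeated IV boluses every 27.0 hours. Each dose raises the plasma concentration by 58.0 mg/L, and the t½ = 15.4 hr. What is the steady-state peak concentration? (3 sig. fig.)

82.5 mg/L

k = ln 2 / 15.4 = 0.04501 hr⁻¹
Fraction remaining after one interval: e^(−kτ) = e^(−0.04501 × 27.0) = 0.2966
R = 1 / (1 − 0.2966) = 1.422
Css,max = 58.0 × 1.422 ≈ 82.5 mg/L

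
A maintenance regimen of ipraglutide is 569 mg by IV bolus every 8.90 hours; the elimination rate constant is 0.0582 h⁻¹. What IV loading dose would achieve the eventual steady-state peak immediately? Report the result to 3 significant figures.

Accumulation ratio R = 1 / (1 − e^(−kτ)) = 1 / (1 − e^(−0.05820×8.90)) = 1 / (1 − 0.5957) = 2.474
Loading dose = maintenance dose × R = 569 × 2.474 ≈ 1410 mg

1410 mg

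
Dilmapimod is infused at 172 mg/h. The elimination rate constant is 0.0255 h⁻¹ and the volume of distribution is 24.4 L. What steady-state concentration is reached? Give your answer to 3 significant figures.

CL = k · V = 0.0255 × 24.4 = 0.6222 L/h
Css = rate / CL = 172 / 0.6222 ≈ 276 mg/L

276 mg/L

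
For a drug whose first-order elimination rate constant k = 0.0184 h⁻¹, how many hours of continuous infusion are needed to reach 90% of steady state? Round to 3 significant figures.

125 hours

f = 1 − e^(−kt)  ⇒  t = −ln(1 − f) / k
t = −ln(1 − 0.9) / 0.01840 = 2.303 / 0.01840 ≈ 125 hours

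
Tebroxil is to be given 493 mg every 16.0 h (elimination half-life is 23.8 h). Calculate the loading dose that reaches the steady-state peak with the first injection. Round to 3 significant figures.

1320 mg

k = ln 2 / 23.8 = 0.02912 h⁻¹
Accumulation ratio R = 1 / (1 − e^(−kτ)) = 1 / (1 − e^(−0.02912×16.0)) = 1 / (1 − 0.6275) = 2.685
Loading dose = maintenance dose × R = 493 × 2.685 ≈ 1320 mg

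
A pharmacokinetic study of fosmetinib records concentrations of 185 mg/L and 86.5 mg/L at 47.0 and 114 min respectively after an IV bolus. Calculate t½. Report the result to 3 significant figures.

k = ln(C₁/C₂) / (t₂ − t₁) = ln(185/86.5) / (114 − 47.0)
  = 0.7602 / 67.00 = 0.01135 min⁻¹
t½ = ln 2 / k = ln 2 / 0.01135 ≈ 61.1 minutes

61.1 minutes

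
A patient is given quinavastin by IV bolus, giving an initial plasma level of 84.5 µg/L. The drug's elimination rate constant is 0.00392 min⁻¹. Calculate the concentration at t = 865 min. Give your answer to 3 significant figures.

2.85 µg/L

C(t) = C₀ e^(−kt) = 84.5 × e^(−0.003920 × 865) = 84.5 × e^(−3.391) = 84.5 × 0.03368 ≈ 2.85 µg/L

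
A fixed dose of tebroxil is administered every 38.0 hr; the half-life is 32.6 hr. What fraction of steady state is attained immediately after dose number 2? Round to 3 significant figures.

k = ln 2 / 32.6 = 0.02126 hr⁻¹
f_n = 1 − e^(−nkτ) = 1 − e^(−2 × 0.02126 × 38.0) = 1 − e^(−1.616) = 1 − 0.1987 ≈ 0.801

0.801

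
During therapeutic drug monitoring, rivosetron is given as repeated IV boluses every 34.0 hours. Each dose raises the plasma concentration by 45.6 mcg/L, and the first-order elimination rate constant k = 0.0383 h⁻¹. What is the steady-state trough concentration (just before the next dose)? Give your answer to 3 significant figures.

17.0 mcg/L

Fraction remaining after one interval: e^(−kτ) = e^(−0.03830 × 34.0) = 0.2719
R = 1 / (1 − 0.2719) = 1.373
Css,max = 45.6 × 1.373 = 62.63 mcg/L
Css,min = Css,max × e^(−kτ) = 62.63 × 0.2719 ≈ 17.0 mcg/L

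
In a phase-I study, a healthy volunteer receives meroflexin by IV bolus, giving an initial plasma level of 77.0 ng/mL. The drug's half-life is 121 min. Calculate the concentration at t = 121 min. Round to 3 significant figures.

k = ln 2 / 121 = 0.005728 min⁻¹
C(t) = C₀ e^(−kt) = 77.0 × e^(−0.005728 × 121) = 77.0 × e^(−0.6931) = 77.0 × 0.5000 ≈ 38.5 ng/mL

38.5 ng/mL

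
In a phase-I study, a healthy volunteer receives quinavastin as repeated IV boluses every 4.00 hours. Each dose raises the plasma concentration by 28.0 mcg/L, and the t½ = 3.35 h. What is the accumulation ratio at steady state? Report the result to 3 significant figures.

k = ln 2 / 3.35 = 0.2069 h⁻¹
Fraction remaining after one interval: e^(−kτ) = e^(−0.2069 × 4.00) = 0.4371
R = 1 / (1 − 0.4371) = 1 / 0.5629 ≈ 1.78

1.78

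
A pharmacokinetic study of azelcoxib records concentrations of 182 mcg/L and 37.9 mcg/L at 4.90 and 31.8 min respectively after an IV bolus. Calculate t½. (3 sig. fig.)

11.9 minutes

k = ln(C₁/C₂) / (t₂ − t₁) = ln(182/37.9) / (31.8 − 4.90)
  = 1.569 / 26.90 = 0.05833 min⁻¹
t½ = ln 2 / k = ln 2 / 0.05833 ≈ 11.9 minutes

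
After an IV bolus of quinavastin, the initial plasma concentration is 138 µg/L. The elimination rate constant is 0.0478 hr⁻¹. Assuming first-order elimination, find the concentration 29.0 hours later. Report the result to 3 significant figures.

C(t) = C₀ e^(−kt) = 138 × e^(−0.04780 × 29.0) = 138 × e^(−1.386) = 138 × 0.2500 ≈ 34.5 µg/L

34.5 µg/L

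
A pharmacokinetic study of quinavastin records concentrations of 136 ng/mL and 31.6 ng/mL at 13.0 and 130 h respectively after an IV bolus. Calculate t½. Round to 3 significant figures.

k = ln(C₁/C₂) / (t₂ − t₁) = ln(136/31.6) / (130 − 13.0)
  = 1.459 / 117.0 = 0.01247 h⁻¹
t½ = ln 2 / k = ln 2 / 0.01247 ≈ 55.6 hours

55.6 hours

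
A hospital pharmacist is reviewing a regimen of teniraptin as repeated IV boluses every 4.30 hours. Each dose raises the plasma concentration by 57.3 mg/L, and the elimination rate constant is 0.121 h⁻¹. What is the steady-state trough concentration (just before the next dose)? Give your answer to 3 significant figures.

Fraction remaining after one interval: e^(−kτ) = e^(−0.1210 × 4.30) = 0.5943
R = 1 / (1 − 0.5943) = 2.465
Css,max = 57.3 × 2.465 = 141.3 mg/L
Css,min = Css,max × e^(−kτ) = 141.3 × 0.5943 ≈ 84.0 mg/L

84.0 mg/L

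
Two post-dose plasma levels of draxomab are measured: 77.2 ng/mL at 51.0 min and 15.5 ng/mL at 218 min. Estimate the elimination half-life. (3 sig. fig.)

72.1 minutes

k = ln(C₁/C₂) / (t₂ − t₁) = ln(77.2/15.5) / (218 − 51.0)
  = 1.606 / 167.0 = 0.009614 min⁻¹
t½ = ln 2 / k = ln 2 / 0.009614 ≈ 72.1 minutes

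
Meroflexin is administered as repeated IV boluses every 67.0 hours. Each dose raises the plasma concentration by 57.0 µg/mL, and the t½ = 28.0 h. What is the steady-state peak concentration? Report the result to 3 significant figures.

70.4 µg/mL

k = ln 2 / 28.0 = 0.02476 h⁻¹
Fraction remaining after one interval: e^(−kτ) = e^(−0.02476 × 67.0) = 0.1904
R = 1 / (1 − 0.1904) = 1.235
Css,max = 57.0 × 1.235 ≈ 70.4 µg/mL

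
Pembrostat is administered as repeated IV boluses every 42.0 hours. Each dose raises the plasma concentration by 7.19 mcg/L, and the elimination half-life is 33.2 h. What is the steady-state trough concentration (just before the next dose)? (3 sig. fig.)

k = ln 2 / 33.2 = 0.02088 h⁻¹
Fraction remaining after one interval: e^(−kτ) = e^(−0.02088 × 42.0) = 0.4161
R = 1 / (1 − 0.4161) = 1.713
Css,max = 7.19 × 1.713 = 12.31 mcg/L
Css,min = Css,max × e^(−kτ) = 12.31 × 0.4161 ≈ 5.12 mcg/L

5.12 mcg/L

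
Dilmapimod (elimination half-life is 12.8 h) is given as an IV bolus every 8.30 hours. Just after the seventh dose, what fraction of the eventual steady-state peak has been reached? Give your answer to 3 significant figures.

0.957

k = ln 2 / 12.8 = 0.05415 h⁻¹
f_n = 1 − e^(−nkτ) = 1 − e^(−7 × 0.05415 × 8.30) = 1 − e^(−3.146) = 1 − 0.04301 ≈ 0.957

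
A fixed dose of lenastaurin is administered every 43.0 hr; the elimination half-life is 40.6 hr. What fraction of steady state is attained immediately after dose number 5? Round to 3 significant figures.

0.975

k = ln 2 / 40.6 = 0.01707 hr⁻¹
f_n = 1 − e^(−nkτ) = 1 − e^(−5 × 0.01707 × 43.0) = 1 − e^(−3.671) = 1 − 0.02546 ≈ 0.975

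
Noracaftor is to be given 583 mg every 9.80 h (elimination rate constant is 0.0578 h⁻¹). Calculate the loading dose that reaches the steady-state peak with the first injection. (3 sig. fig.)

1350 mg

Accumulation ratio R = 1 / (1 − e^(−kτ)) = 1 / (1 − e^(−0.05780×9.80)) = 1 / (1 − 0.5675) = 2.312
Loading dose = maintenance dose × R = 583 × 2.312 ≈ 1350 mg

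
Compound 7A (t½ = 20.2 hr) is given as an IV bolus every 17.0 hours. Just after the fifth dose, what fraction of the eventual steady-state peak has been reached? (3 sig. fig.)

k = ln 2 / 20.2 = 0.03431 hr⁻¹
f_n = 1 − e^(−nkτ) = 1 − e^(−5 × 0.03431 × 17.0) = 1 − e^(−2.917) = 1 − 0.05411 ≈ 0.946

0.946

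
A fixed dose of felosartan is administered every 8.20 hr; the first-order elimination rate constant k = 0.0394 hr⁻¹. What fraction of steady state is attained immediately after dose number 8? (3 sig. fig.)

f_n = 1 − e^(−nkτ) = 1 − e^(−8 × 0.03940 × 8.20) = 1 − e^(−2.585) = 1 − 0.07542 ≈ 0.925

0.925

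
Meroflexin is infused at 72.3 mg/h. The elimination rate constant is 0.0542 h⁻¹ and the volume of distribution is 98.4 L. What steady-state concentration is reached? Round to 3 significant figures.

CL = k · V = 0.0542 × 98.4 = 5.333 L/h
Css = rate / CL = 72.3 / 5.333 ≈ 13.6 µg/mL

13.6 µg/mL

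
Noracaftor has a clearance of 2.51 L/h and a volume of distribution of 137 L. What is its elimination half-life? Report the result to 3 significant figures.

37.8 hours

k = CL / V = 2.51 / 137 = 0.01832 h⁻¹
t½ = ln 2 / k = ln 2 / 0.01832 ≈ 37.8 hours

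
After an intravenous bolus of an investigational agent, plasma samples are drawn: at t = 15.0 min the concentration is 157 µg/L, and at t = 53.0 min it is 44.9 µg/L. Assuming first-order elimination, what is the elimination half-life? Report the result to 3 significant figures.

21.0 minutes

k = ln(C₁/C₂) / (t₂ − t₁) = ln(157/44.9) / (53.0 − 15.0)
  = 1.252 / 38.00 = 0.03294 min⁻¹
t½ = ln 2 / k = ln 2 / 0.03294 ≈ 21.0 minutes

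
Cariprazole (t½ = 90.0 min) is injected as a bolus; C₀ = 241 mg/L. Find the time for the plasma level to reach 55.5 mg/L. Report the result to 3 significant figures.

191 minutes

k = ln 2 / 90.0 = 0.007702 min⁻¹
C(t) = C₀ e^(−kt)  ⇒  t = ln(C₀/C) / k
t = ln(241/55.5) / 0.007702 = 1.468 / 0.007702 ≈ 191 minutes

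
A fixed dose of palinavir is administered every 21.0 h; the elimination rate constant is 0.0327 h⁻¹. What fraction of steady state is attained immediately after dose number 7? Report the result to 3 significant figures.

0.992

f_n = 1 − e^(−nkτ) = 1 − e^(−7 × 0.03270 × 21.0) = 1 − e^(−4.807) = 1 − 0.008173 ≈ 0.992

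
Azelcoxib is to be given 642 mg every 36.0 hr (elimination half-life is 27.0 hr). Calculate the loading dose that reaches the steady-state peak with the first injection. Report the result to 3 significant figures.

1060 mg

k = ln 2 / 27.0 = 0.02567 hr⁻¹
Accumulation ratio R = 1 / (1 − e^(−kτ)) = 1 / (1 − e^(−0.02567×36.0)) = 1 / (1 − 0.3969) = 1.658
Loading dose = maintenance dose × R = 642 × 1.658 ≈ 1060 mg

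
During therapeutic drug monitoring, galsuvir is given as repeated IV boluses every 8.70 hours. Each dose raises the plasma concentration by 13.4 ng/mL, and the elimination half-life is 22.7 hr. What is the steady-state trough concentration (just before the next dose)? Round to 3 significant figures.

k = ln 2 / 22.7 = 0.03054 hr⁻¹
Fraction remaining after one interval: e^(−kτ) = e^(−0.03054 × 8.70) = 0.7667
R = 1 / (1 − 0.7667) = 4.286
Css,max = 13.4 × 4.286 = 57.44 ng/mL
Css,min = Css,max × e^(−kτ) = 57.44 × 0.7667 ≈ 44.0 ng/mL

44.0 ng/mL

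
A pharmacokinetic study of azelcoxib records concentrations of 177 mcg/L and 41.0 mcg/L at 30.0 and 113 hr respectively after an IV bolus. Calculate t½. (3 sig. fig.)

k = ln(C₁/C₂) / (t₂ − t₁) = ln(177/41.0) / (113 − 30.0)
  = 1.463 / 83.00 = 0.01762 hr⁻¹
t½ = ln 2 / k = ln 2 / 0.01762 ≈ 39.3 hours

39.3 hours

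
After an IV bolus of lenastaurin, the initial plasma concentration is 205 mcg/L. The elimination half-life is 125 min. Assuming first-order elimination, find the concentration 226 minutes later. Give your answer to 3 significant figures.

58.5 mcg/L

k = ln 2 / 125 = 0.005545 min⁻¹
226 min is 1.808 half-lives, so C = 205 × (1/2)^1.808 = 205 × 0.2856 ≈ 58.5 mcg/L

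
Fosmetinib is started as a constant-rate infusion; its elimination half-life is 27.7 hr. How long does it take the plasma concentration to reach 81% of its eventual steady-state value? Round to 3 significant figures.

k = ln 2 / 27.7 = 0.02502 hr⁻¹
f = 1 − e^(−kt)  ⇒  t = −ln(1 − f) / k
t = −ln(1 − 0.81) / 0.02502 = 1.661 / 0.02502 ≈ 66.4 hours

66.4 hours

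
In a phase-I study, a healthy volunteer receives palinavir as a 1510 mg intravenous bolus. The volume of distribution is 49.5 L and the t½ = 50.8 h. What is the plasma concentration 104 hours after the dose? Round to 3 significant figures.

7.38 µg/mL

C₀ = dose / V = 1510 / 49.5 = 30.51 µg/mL
k = ln 2 / 50.8 = 0.01364 h⁻¹
C(t) = C₀ e^(−kt) = 30.51 × e^(−0.01364 × 104) = 30.51 × e^(−1.419) = 30.51 × 0.2419 ≈ 7.38 µg/mL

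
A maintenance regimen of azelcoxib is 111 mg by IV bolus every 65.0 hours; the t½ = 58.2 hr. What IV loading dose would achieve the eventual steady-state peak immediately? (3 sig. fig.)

206 mg

k = ln 2 / 58.2 = 0.01191 hr⁻¹
Accumulation ratio R = 1 / (1 − e^(−kτ)) = 1 / (1 − e^(−0.01191×65.0)) = 1 / (1 − 0.4611) = 1.856
Loading dose = maintenance dose × R = 111 × 1.856 ≈ 206 mg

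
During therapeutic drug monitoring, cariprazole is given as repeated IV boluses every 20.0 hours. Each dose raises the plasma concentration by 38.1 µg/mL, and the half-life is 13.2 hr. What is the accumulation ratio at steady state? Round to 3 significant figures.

1.54

k = ln 2 / 13.2 = 0.05251 hr⁻¹
Fraction remaining after one interval: e^(−kτ) = e^(−0.05251 × 20.0) = 0.3499
R = 1 / (1 − 0.3499) = 1 / 0.6501 ≈ 1.54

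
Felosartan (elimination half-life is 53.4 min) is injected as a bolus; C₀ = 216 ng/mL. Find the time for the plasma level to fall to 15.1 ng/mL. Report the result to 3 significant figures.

205 minutes

k = ln 2 / 53.4 = 0.01298 min⁻¹
C(t) = C₀ e^(−kt)  ⇒  t = ln(C₀/C) / k
t = ln(216/15.1) / 0.01298 = 2.661 / 0.01298 ≈ 205 minutes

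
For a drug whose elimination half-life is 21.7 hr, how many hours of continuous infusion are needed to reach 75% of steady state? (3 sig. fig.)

43.4 hours

k = ln 2 / 21.7 = 0.03194 hr⁻¹
f = 1 − e^(−kt)  ⇒  t = −ln(1 − f) / k
t = −ln(1 − 0.75) / 0.03194 = 1.386 / 0.03194 ≈ 43.4 hours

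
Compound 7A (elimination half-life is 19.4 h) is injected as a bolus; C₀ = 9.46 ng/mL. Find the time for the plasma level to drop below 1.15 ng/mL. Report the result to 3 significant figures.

59.0 hours

k = ln 2 / 19.4 = 0.03573 h⁻¹
C(t) = C₀ e^(−kt)  ⇒  t = ln(C₀/C) / k
t = ln(9.46/1.15) / 0.03573 = 2.107 / 0.03573 ≈ 59.0 hours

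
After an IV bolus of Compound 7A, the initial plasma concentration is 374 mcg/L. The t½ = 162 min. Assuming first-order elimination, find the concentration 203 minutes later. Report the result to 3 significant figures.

k = ln 2 / 162 = 0.004279 min⁻¹
C(t) = C₀ e^(−kt) = 374 × e^(−0.004279 × 203) = 374 × e^(−0.8686) = 374 × 0.4195 ≈ 157 mcg/L

157 mcg/L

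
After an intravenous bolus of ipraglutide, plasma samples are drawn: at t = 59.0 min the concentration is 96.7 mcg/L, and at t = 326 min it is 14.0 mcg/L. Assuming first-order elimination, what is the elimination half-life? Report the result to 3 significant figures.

k = ln(C₁/C₂) / (t₂ − t₁) = ln(96.7/14.0) / (326 − 59.0)
  = 1.933 / 267.0 = 0.007238 min⁻¹
t½ = ln 2 / k = ln 2 / 0.007238 ≈ 95.8 minutes

95.8 minutes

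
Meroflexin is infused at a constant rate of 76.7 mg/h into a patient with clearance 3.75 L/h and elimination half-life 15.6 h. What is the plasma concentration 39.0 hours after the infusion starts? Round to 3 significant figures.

Css = rate / CL = 76.7 / 3.75 = 20.45 µg/mL
k = ln 2 / 15.6 = 0.04443 h⁻¹
C(t) = Css (1 − e^(−kt)) = 20.45 × (1 − e^(−1.733)) = 20.45 × 0.8232 ≈ 16.8 µg/mL

16.8 µg/mL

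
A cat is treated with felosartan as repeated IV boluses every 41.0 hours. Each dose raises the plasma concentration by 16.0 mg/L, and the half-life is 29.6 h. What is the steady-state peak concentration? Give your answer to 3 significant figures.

k = ln 2 / 29.6 = 0.02342 h⁻¹
Fraction remaining after one interval: e^(−kτ) = e^(−0.02342 × 41.0) = 0.3829
R = 1 / (1 − 0.3829) = 1.620
Css,max = 16.0 × 1.620 ≈ 25.9 mg/L

25.9 mg/L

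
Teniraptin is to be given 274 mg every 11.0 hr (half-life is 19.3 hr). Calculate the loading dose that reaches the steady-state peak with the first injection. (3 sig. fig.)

840 mg

k = ln 2 / 19.3 = 0.03591 hr⁻¹
Accumulation ratio R = 1 / (1 − e^(−kτ)) = 1 / (1 − e^(−0.03591×11.0)) = 1 / (1 − 0.6736) = 3.064
Loading dose = maintenance dose × R = 274 × 3.064 ≈ 840 mg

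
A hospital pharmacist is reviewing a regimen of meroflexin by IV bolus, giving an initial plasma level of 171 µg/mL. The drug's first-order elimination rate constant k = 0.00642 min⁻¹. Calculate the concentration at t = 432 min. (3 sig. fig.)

10.7 µg/mL

C(t) = C₀ e^(−kt) = 171 × e^(−0.006420 × 432) = 171 × e^(−2.773) = 171 × 0.06245 ≈ 10.7 µg/mL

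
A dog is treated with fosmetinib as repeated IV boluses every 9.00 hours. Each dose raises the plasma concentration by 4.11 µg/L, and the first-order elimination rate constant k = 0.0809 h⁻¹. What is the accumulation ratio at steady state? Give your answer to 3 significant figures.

Fraction remaining after one interval: e^(−kτ) = e^(−0.08090 × 9.00) = 0.4828
R = 1 / (1 − 0.4828) = 1 / 0.5172 ≈ 1.93

1.93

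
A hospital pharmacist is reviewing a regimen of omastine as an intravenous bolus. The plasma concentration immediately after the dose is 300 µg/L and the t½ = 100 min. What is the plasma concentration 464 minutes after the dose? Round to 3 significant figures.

12.0 µg/L

k = ln 2 / 100 = 0.006931 min⁻¹
C(t) = C₀ e^(−kt) = 300 × e^(−0.006931 × 464) = 300 × e^(−3.216) = 300 × 0.04011 ≈ 12.0 µg/L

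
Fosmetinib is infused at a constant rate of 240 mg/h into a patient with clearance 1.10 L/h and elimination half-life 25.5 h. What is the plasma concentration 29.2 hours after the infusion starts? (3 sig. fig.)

120 mg/L

Css = rate / CL = 240 / 1.10 = 218.2 mg/L
k = ln 2 / 25.5 = 0.02718 h⁻¹
C(t) = Css (1 − e^(−kt)) = 218.2 × (1 − e^(−0.7937)) = 218.2 × 0.5478 ≈ 120 mg/L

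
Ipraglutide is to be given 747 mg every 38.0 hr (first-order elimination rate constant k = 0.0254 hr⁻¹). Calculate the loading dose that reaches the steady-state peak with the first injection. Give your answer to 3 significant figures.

Accumulation ratio R = 1 / (1 − e^(−kτ)) = 1 / (1 − e^(−0.02540×38.0)) = 1 / (1 − 0.3809) = 1.615
Loading dose = maintenance dose × R = 747 × 1.615 ≈ 1210 mg

1210 mg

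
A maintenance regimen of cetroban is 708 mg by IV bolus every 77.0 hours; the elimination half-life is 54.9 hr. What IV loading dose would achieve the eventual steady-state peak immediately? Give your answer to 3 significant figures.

1140 mg

k = ln 2 / 54.9 = 0.01263 hr⁻¹
Accumulation ratio R = 1 / (1 − e^(−kτ)) = 1 / (1 − e^(−0.01263×77.0)) = 1 / (1 − 0.3783) = 1.608
Loading dose = maintenance dose × R = 708 × 1.608 ≈ 1140 mg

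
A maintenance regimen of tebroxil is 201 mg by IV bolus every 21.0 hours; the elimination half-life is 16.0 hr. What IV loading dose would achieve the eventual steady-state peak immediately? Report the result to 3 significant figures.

336 mg

k = ln 2 / 16.0 = 0.04332 hr⁻¹
Accumulation ratio R = 1 / (1 − e^(−kτ)) = 1 / (1 − e^(−0.04332×21.0)) = 1 / (1 − 0.4026) = 1.674
Loading dose = maintenance dose × R = 201 × 1.674 ≈ 336 mg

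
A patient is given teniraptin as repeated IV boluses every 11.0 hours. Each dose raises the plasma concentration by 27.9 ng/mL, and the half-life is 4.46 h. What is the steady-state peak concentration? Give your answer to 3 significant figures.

k = ln 2 / 4.46 = 0.1554 h⁻¹
Fraction remaining after one interval: e^(−kτ) = e^(−0.1554 × 11.0) = 0.1809
R = 1 / (1 − 0.1809) = 1.221
Css,max = 27.9 × 1.221 ≈ 34.1 ng/mL

34.1 ng/mL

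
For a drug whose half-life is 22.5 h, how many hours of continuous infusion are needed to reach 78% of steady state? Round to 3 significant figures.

k = ln 2 / 22.5 = 0.03081 h⁻¹
f = 1 − e^(−kt)  ⇒  t = −ln(1 − f) / k
t = −ln(1 − 0.78) / 0.03081 = 1.514 / 0.03081 ≈ 49.1 hours

49.1 hours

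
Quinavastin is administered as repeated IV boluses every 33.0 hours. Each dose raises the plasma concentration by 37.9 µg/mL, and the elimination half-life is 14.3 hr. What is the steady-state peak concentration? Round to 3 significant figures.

k = ln 2 / 14.3 = 0.04847 hr⁻¹
Fraction remaining after one interval: e^(−kτ) = e^(−0.04847 × 33.0) = 0.2020
R = 1 / (1 − 0.2020) = 1.253
Css,max = 37.9 × 1.253 ≈ 47.5 µg/mL

47.5 µg/mL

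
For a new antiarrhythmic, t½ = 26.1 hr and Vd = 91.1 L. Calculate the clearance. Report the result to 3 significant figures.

2.42 L/hr

k = ln 2 / t½ = ln 2 / 26.1 = 0.02656 hr⁻¹
CL = k · V = 0.02656 × 91.1 ≈ 2.42 L/hr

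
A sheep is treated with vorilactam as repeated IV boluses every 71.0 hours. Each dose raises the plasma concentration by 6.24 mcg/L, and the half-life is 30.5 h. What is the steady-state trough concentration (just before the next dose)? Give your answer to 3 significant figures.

k = ln 2 / 30.5 = 0.02273 h⁻¹
Fraction remaining after one interval: e^(−kτ) = e^(−0.02273 × 71.0) = 0.1992
R = 1 / (1 − 0.1992) = 1.249
Css,max = 6.24 × 1.249 = 7.792 mcg/L
Css,min = Css,max × e^(−kτ) = 7.792 × 0.1992 ≈ 1.55 mcg/L

1.55 mcg/L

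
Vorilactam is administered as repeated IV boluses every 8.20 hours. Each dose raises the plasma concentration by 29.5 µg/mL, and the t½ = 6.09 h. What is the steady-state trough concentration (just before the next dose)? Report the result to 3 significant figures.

k = ln 2 / 6.09 = 0.1138 h⁻¹
Fraction remaining after one interval: e^(−kτ) = e^(−0.1138 × 8.20) = 0.3933
R = 1 / (1 − 0.3933) = 1.648
Css,max = 29.5 × 1.648 = 48.62 µg/mL
Css,min = Css,max × e^(−kτ) = 48.62 × 0.3933 ≈ 19.1 µg/mL

19.1 µg/mL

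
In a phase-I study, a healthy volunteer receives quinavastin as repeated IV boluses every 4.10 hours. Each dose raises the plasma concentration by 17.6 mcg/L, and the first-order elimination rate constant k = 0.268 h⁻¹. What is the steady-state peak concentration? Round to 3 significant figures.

26.4 mcg/L

Fraction remaining after one interval: e^(−kτ) = e^(−0.2680 × 4.10) = 0.3333
R = 1 / (1 − 0.3333) = 1.500
Css,max = 17.6 × 1.500 ≈ 26.4 mcg/L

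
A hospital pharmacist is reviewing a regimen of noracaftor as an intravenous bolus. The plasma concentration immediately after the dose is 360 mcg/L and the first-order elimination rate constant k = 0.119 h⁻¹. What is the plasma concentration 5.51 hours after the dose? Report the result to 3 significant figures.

187 mcg/L

C(t) = C₀ e^(−kt) = 360 × e^(−0.1190 × 5.51) = 360 × e^(−0.6557) = 360 × 0.5191 ≈ 187 mcg/L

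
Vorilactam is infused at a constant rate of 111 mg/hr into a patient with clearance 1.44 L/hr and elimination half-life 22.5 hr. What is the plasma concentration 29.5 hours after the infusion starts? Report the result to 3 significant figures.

46.0 µg/mL

Css = rate / CL = 111 / 1.44 = 77.08 µg/mL
k = ln 2 / 22.5 = 0.03081 hr⁻¹
C(t) = Css (1 − e^(−kt)) = 77.08 × (1 − e^(−0.9088)) = 77.08 × 0.5970 ≈ 46.0 µg/mL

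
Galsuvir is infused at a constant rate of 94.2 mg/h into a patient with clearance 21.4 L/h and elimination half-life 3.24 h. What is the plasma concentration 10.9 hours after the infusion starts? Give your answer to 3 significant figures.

Css = rate / CL = 94.2 / 21.4 = 4.402 µg/mL
k = ln 2 / 3.24 = 0.2139 h⁻¹
C(t) = Css (1 − e^(−kt)) = 4.402 × (1 − e^(−2.332)) = 4.402 × 0.9029 ≈ 3.97 µg/mL

3.97 µg/mL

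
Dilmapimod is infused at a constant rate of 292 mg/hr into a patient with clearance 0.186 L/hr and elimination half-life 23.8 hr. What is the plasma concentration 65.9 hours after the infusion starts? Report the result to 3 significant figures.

Css = rate / CL = 292 / 0.186 = 1570 mg/L
k = ln 2 / 23.8 = 0.02912 hr⁻¹
C(t) = Css (1 − e^(−kt)) = 1570 × (1 − e^(−1.919)) = 1570 × 0.8533 ≈ 1340 mg/L

1340 mg/L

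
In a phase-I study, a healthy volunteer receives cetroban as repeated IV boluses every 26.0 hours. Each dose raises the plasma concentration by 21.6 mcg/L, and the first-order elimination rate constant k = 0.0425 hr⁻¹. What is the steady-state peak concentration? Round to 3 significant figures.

32.3 mcg/L

Fraction remaining after one interval: e^(−kτ) = e^(−0.04250 × 26.0) = 0.3312
R = 1 / (1 − 0.3312) = 1.495
Css,max = 21.6 × 1.495 ≈ 32.3 mcg/L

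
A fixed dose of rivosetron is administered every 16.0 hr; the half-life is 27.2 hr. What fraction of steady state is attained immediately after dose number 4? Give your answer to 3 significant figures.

0.804

k = ln 2 / 27.2 = 0.02548 hr⁻¹
f_n = 1 − e^(−nkτ) = 1 − e^(−4 × 0.02548 × 16.0) = 1 − e^(−1.631) = 1 − 0.1957 ≈ 0.804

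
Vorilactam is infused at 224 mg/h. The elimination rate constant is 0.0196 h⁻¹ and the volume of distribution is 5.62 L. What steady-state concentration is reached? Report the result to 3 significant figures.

CL = k · V = 0.0196 × 5.62 = 0.1102 L/h
Css = rate / CL = 224 / 0.1102 ≈ 2030 mg/L

2030 mg/L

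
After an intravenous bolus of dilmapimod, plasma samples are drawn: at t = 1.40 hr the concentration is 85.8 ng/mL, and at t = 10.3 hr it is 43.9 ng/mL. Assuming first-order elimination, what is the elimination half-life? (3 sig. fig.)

k = ln(C₁/C₂) / (t₂ − t₁) = ln(85.8/43.9) / (10.3 − 1.40)
  = 0.6701 / 8.900 = 0.07529 hr⁻¹
t½ = ln 2 / k = ln 2 / 0.07529 ≈ 9.21 hours

9.21 hours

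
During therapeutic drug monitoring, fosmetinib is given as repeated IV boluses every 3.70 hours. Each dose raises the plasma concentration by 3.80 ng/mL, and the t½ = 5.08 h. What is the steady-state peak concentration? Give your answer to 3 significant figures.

k = ln 2 / 5.08 = 0.1364 h⁻¹
Fraction remaining after one interval: e^(−kτ) = e^(−0.1364 × 3.70) = 0.6036
R = 1 / (1 − 0.6036) = 2.523
Css,max = 3.80 × 2.523 ≈ 9.59 ng/mL

9.59 ng/mL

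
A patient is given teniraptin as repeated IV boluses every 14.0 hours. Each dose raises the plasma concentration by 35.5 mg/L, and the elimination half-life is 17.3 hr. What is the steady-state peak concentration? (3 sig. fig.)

k = ln 2 / 17.3 = 0.04007 hr⁻¹
Fraction remaining after one interval: e^(−kτ) = e^(−0.04007 × 14.0) = 0.5707
R = 1 / (1 − 0.5707) = 2.329
Css,max = 35.5 × 2.329 ≈ 82.7 mg/L

82.7 mg/L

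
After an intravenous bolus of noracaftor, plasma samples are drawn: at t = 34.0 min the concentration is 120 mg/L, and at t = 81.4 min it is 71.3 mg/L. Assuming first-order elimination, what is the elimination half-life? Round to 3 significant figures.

63.1 minutes

k = ln(C₁/C₂) / (t₂ − t₁) = ln(120/71.3) / (81.4 − 34.0)
  = 0.5206 / 47.40 = 0.01098 min⁻¹
t½ = ln 2 / k = ln 2 / 0.01098 ≈ 63.1 minutes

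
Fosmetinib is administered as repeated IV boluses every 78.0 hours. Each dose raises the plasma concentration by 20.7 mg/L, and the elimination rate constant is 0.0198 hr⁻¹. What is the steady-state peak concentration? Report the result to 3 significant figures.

Fraction remaining after one interval: e^(−kτ) = e^(−0.01980 × 78.0) = 0.2134
R = 1 / (1 − 0.2134) = 1.271
Css,max = 20.7 × 1.271 ≈ 26.3 mg/L

26.3 mg/L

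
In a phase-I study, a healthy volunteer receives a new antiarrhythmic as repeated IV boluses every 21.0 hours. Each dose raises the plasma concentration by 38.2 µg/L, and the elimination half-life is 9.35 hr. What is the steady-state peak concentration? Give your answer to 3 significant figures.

48.4 µg/L

k = ln 2 / 9.35 = 0.07413 hr⁻¹
Fraction remaining after one interval: e^(−kτ) = e^(−0.07413 × 21.0) = 0.2108
R = 1 / (1 − 0.2108) = 1.267
Css,max = 38.2 × 1.267 ≈ 48.4 µg/L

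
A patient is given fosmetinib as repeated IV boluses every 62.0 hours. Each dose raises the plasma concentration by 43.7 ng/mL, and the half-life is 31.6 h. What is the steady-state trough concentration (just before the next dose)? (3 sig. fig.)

k = ln 2 / 31.6 = 0.02194 h⁻¹
Fraction remaining after one interval: e^(−kτ) = e^(−0.02194 × 62.0) = 0.2567
R = 1 / (1 − 0.2567) = 1.345
Css,max = 43.7 × 1.345 = 58.79 ng/mL
Css,min = Css,max × e^(−kτ) = 58.79 × 0.2567 ≈ 15.1 ng/mL

15.1 ng/mL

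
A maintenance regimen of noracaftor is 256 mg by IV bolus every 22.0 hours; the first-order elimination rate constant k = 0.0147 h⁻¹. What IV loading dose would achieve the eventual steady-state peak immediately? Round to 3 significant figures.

926 mg

Accumulation ratio R = 1 / (1 − e^(−kτ)) = 1 / (1 − e^(−0.01470×22.0)) = 1 / (1 − 0.7237) = 3.619
Loading dose = maintenance dose × R = 256 × 3.619 ≈ 926 mg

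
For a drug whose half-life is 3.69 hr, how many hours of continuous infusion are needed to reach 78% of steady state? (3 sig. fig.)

k = ln 2 / 3.69 = 0.1878 hr⁻¹
f = 1 − e^(−kt)  ⇒  t = −ln(1 − f) / k
t = −ln(1 − 0.78) / 0.1878 = 1.514 / 0.1878 ≈ 8.06 hours

8.06 hours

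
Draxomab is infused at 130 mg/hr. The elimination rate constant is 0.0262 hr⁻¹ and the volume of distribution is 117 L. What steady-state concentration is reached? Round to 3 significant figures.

CL = k · V = 0.0262 × 117 = 3.065 L/hr
Css = rate / CL = 130 / 3.065 ≈ 42.4 mg/L

42.4 mg/L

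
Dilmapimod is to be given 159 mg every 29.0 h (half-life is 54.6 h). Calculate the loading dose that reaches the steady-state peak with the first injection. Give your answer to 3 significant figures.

516 mg

k = ln 2 / 54.6 = 0.01270 h⁻¹
Accumulation ratio R = 1 / (1 − e^(−kτ)) = 1 / (1 − e^(−0.01270×29.0)) = 1 / (1 − 0.6920) = 3.247
Loading dose = maintenance dose × R = 159 × 3.247 ≈ 516 mg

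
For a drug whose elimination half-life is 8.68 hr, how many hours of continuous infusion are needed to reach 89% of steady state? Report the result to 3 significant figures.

27.6 hours

k = ln 2 / 8.68 = 0.07986 hr⁻¹
f = 1 − e^(−kt)  ⇒  t = −ln(1 − f) / k
t = −ln(1 − 0.89) / 0.07986 = 2.207 / 0.07986 ≈ 27.6 hours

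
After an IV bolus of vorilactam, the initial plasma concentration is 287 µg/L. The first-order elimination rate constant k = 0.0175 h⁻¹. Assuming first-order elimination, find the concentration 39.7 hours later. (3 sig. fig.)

C(t) = C₀ e^(−kt) = 287 × e^(−0.01750 × 39.7) = 287 × e^(−0.6948) = 287 × 0.4992 ≈ 143 µg/L

143 µg/L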